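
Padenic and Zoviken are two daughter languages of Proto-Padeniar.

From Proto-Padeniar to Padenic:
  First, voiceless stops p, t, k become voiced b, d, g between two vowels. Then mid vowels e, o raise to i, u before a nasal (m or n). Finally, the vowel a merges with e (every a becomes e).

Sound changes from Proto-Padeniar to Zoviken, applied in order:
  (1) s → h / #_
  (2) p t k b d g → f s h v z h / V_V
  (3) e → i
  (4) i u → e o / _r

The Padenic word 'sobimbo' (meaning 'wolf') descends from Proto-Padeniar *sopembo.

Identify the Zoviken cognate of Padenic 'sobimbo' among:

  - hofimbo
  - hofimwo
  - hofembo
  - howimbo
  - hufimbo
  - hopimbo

Zoviken: *sopembo
  sopembo → hopembo   [debuccalisation]
  hopembo → hofembo   [intervocalic lenition]
  hofembo → hofimbo   [vowel merger]
  hofimbo (rule 4 does not apply)
  giving Zoviken hofimbo.
The other candidates each miss or misapply at least one Zoviken change.

hofimbo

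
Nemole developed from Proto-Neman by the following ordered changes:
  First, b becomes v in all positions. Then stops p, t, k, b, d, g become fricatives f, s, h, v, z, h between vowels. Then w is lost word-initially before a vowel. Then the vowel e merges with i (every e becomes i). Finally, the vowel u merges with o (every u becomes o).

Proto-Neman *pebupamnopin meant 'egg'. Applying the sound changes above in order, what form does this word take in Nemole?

Nemole: start from *pebupamnopin.
  rule 1 (unconditioned shift): pebupamnopin → pevupamnopin
  rule 2 (intervocalic lenition): pevupamnopin → pevufamnofin
  rule 3: no change — pevufamnofin
  rule 4 (vowel merger): pevufamnofin → pivufamnofin
  rule 5 (vowel merger): pivufamnofin → pivofamnofin
  ⇒ Nemole pivofamnofin

pivofamnofin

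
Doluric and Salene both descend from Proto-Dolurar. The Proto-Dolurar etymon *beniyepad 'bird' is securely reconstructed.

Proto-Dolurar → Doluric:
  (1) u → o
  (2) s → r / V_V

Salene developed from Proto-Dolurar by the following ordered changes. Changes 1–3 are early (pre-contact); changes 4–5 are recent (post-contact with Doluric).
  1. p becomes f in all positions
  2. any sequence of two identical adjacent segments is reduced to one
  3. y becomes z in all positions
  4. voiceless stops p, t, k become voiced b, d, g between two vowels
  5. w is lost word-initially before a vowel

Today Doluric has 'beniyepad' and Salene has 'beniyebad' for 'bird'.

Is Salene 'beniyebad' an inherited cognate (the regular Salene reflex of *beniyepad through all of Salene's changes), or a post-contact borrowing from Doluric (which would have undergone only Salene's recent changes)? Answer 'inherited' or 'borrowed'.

If inherited, *beniyepad would pass through all of Salene's changes:
Salene: *beniyepad
  beniyepad → beniyefad   [unconditioned shift]
  beniyefad (rule 2 does not apply)
  beniyefad → benizefad   [unconditioned shift]
  benizefad (rule 4 does not apply)
  benizefad (rule 5 does not apply)
  giving Salene benizefad.
If borrowed from Doluric 'beniyepad' after the early changes, it would undergo only the recent ones:
  rule 4 (intervocalic voicing): beniyepad → beniyebad
  rule 5 (glide loss): no change (beniyebad)
  ⇒ as a loan: beniyebad
Salene 'beniyebad' matches the loan outcome 'beniyebad', not the inherited 'benizefad' — it skipped the early Salene changes, so it was borrowed from Doluric.

borrowed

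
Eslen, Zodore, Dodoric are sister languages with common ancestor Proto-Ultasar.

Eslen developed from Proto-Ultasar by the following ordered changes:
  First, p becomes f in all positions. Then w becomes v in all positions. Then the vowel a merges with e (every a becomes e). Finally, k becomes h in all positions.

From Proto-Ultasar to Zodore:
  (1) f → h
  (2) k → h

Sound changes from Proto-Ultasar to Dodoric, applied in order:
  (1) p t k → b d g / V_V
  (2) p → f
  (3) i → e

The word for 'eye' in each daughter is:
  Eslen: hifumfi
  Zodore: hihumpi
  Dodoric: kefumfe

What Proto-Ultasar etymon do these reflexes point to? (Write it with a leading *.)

*kifumpi

Position 2: Eslen has i, Zodore has i, Dodoric has e. Eslen preserves i here (none of its changes turn any other segment into i), so the proto-segment is *i.
Position 7: Eslen has i, Zodore has i, Dodoric has e. Eslen preserves i here (none of its changes turn any other segment into i), so the proto-segment is *i.
This points to *kifumpi. Verify forward in each daughter:
Eslen: *kifumpi
  kifumpi → kifumfi   [unconditioned shift]
  kifumfi (rule 2 does not apply)
  kifumfi (rule 3 does not apply)
  kifumfi → hifumfi   [unconditioned shift]
  giving Eslen hifumfi.
Zodore: *kifumpi
  kifumpi → kihumpi   [unconditioned shift]
  kihumpi → hihumpi   [unconditioned shift]
  giving Zodore hihumpi.
Dodoric: start from *kifumpi.
  rule 1: no change — kifumpi
  rule 2 (unconditioned shift): kifumpi → kifumfi
  rule 3 (vowel merger): kifumfi → kefumfe
  ⇒ Dodoric kefumfe
Only *kifumpi yields all of Eslen hifumfi, Zodore hihumpi, Dodoric kefumfe.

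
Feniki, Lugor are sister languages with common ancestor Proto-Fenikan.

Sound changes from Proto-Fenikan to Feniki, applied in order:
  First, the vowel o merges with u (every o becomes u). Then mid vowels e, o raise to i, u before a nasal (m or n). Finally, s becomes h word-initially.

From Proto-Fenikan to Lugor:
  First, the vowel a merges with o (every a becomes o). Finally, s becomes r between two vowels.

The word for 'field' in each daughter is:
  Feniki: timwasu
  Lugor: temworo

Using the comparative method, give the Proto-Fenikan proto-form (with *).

*temwaso

Position 6: Feniki has s, Lugor has r. Feniki preserves s here (none of its changes turn any other segment into s), so the proto-segment is *s.
Position 5: Feniki has a, Lugor has o. Feniki preserves a here (none of its changes turn any other segment into a), so the proto-segment is *a.
Position 2: Feniki has i, Lugor has e. Lugor preserves e here (none of its changes turn any other segment into e), so the proto-segment is *e.
Continuing position by position gives *temwaso; check it forward:
Feniki: start from *temwaso.
  rule 1 (vowel merger): temwaso → temwasu
  rule 2 (pre-nasal raising): temwasu → timwasu
  rule 3: no change — timwasu
  ⇒ Feniki timwasu
Lugor: start from *temwaso.
  rule 1 (vowel merger): temwaso → temwoso
  rule 2 (rhotacism): temwoso → temworo
  ⇒ Lugor temworo
No other proto-form is consistent with every reflex, so the reconstruction is *temwaso.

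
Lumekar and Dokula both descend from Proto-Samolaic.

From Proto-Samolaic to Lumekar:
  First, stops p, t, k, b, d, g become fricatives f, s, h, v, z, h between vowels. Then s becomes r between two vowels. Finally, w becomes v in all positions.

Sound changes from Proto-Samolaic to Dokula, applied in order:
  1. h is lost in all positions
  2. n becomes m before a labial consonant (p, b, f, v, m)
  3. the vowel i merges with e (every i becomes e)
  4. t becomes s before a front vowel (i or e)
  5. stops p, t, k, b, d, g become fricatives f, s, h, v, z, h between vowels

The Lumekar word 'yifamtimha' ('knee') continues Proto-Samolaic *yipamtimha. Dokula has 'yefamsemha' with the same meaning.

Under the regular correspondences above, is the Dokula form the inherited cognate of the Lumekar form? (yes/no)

Derive the expected Dokula reflex of *yipamtimha:
Dokula: *yipamtimha
  yipamtimha → yipamtima   [h-loss]
  yipamtima (rule 2 does not apply)
  yipamtima → yepamtema   [vowel merger]
  yepamtema → yepamsema   [palatalisation]
  yepamsema → yefamsema   [intervocalic lenition]
  giving Dokula yefamsema.
The regular Dokula reflex would be 'yefamsema', but the attested form is 'yefamsemha'. The correspondence is irregular, so they are not cognates (the Dokula form has a different source).

no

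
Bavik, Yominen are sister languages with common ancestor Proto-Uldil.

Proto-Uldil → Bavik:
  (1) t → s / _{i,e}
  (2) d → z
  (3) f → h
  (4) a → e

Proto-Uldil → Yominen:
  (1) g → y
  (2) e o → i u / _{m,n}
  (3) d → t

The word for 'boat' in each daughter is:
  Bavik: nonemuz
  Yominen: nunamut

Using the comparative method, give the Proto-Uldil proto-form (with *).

*nonamud

Position 4: Bavik has e, Yominen has a. Yominen preserves a here (none of its changes turn any other segment into a), so the proto-segment is *a.
Position 7: Bavik has z, Yominen has t. Taking the neighbouring segments as reconstructed: Bavik z could go back to *d or *z; Yominen t could go back to *t or *d — the one source consistent with every daughter is *d.
Position 2: Bavik has o, Yominen has u. Bavik preserves o here (none of its changes turn any other segment into o), so the proto-segment is *o.
Continuing position by position gives *nonamud; check it forward:
Bavik: *nonamud
  nonamud (rule 1 does not apply)
  nonamud → nonamuz   [unconditioned shift]
  nonamuz (rule 3 does not apply)
  nonamuz → nonemuz   [vowel merger]
  giving Bavik nonemuz.
Yominen: *nonamud
  nonamud (rule 1 does not apply)
  nonamud → nunamud   [pre-nasal raising]
  nunamud → nunamut   [unconditioned shift]
  giving Yominen nunamut.
No other proto-form is consistent with every reflex, so the reconstruction is *nonamud.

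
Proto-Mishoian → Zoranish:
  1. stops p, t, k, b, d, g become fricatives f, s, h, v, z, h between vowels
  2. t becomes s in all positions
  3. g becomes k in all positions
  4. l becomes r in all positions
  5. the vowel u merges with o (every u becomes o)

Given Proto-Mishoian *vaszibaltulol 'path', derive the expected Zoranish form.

Zoranish: *vaszibaltulol > vaszivaltulol > vaszivalsulol > vaszivarsuror > vaszivarsoror  (by intervocalic lenition, unconditioned shift, unconditioned shift, vowel merger)

vaszivarsoror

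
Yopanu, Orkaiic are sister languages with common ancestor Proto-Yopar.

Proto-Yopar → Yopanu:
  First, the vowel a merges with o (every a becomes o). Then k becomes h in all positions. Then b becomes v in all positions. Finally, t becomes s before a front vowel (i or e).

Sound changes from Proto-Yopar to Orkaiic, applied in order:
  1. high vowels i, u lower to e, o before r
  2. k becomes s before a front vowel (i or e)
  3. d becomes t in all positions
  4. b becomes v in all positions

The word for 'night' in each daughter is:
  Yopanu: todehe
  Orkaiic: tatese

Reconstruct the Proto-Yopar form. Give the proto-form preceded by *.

Position 3: Yopanu has d, Orkaiic has t. Yopanu preserves d here (none of its changes turn any other segment into d), so the proto-segment is *d.
Position 5: Yopanu has h, Orkaiic has s. Taking the neighbouring segments as reconstructed: Yopanu h could go back to *k or *h; Orkaiic s could go back to *k or *s — the one source consistent with every daughter is *k.
Continuing position by position gives *tadeke; check it forward:
Yopanu: *tadeke
  tadeke → todeke   [vowel merger]
  todeke → todehe   [unconditioned shift]
  todehe (rule 3 does not apply)
  todehe (rule 4 does not apply)
  giving Yopanu todehe.
Orkaiic: *tadeke
  tadeke (rule 1 does not apply)
  tadeke → tadese   [palatalisation]
  tadese → tatese   [unconditioned shift]
  tatese (rule 4 does not apply)
  giving Orkaiic tatese.
*tadeke is the unique common source.

*tadeke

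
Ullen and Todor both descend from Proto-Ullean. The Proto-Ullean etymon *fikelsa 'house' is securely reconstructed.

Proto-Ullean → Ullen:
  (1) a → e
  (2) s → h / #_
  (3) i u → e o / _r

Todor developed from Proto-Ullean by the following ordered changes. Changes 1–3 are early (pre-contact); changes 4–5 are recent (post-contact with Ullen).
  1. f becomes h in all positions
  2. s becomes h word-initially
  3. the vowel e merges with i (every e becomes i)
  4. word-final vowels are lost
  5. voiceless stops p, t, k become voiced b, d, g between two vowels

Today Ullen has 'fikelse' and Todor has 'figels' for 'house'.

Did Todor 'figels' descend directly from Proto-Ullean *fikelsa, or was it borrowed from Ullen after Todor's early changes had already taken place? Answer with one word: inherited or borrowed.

If inherited, *fikelsa would pass through all of Todor's changes:
Todor: *fikelsa
  fikelsa → hikelsa   [unconditioned shift]
  hikelsa (rule 2 does not apply)
  hikelsa → hikilsa   [vowel merger]
  hikilsa → hikils   [apocope]
  hikils → higils   [intervocalic voicing]
  giving Todor higils.
If borrowed from Ullen 'fikelse' after the early changes, it would undergo only the recent ones:
  rule 4 (apocope): fikelse → fikels
  rule 5 (intervocalic voicing): fikels → figels
  ⇒ as a loan: figels
Todor 'figels' matches the loan outcome 'figels', not the inherited 'higils' — it skipped the early Todor changes, so it was borrowed from Ullen.

borrowed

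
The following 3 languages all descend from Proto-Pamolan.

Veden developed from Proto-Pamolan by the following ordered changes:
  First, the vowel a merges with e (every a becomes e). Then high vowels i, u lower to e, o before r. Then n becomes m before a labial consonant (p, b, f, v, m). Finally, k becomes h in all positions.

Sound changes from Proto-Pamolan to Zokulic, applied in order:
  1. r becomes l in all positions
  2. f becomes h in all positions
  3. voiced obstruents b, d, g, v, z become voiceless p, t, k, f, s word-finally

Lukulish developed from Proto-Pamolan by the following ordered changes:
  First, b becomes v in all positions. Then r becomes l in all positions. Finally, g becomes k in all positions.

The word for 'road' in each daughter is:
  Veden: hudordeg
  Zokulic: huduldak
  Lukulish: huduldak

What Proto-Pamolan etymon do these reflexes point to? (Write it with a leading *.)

Position 4: Veden has o, Zokulic has u, Lukulish has u. Zokulic preserves u here (none of its changes turn any other segment into u), so the proto-segment is *u.
Position 7: Veden has e, Zokulic has a, Lukulish has a. Zokulic preserves a here (none of its changes turn any other segment into a), so the proto-segment is *a.
Position 5: Veden has r, Zokulic has l, Lukulish has l. Veden preserves r here (none of its changes turn any other segment into r), so the proto-segment is *r.
Continuing position by position gives *hudurdag; check it forward:
Veden: *hudurdag
  hudurdag → hudurdeg   [vowel merger]
  hudurdeg → hudordeg   [pre-rhotic lowering]
  hudordeg (rule 3 does not apply)
  hudordeg (rule 4 does not apply)
  giving Veden hudordeg.
Zokulic: *hudurdag
  hudurdag → huduldag   [unconditioned shift]
  huduldag (rule 2 does not apply)
  huduldag → huduldak   [final devoicing]
  giving Zokulic huduldak.
Lukulish: *hudurdag
  hudurdag (rule 1 does not apply)
  hudurdag → huduldag   [unconditioned shift]
  huduldag → huduldak   [unconditioned shift]
  giving Lukulish huduldak.
No other proto-form is consistent with every reflex, so the reconstruction is *hudurdag.

*hudurdag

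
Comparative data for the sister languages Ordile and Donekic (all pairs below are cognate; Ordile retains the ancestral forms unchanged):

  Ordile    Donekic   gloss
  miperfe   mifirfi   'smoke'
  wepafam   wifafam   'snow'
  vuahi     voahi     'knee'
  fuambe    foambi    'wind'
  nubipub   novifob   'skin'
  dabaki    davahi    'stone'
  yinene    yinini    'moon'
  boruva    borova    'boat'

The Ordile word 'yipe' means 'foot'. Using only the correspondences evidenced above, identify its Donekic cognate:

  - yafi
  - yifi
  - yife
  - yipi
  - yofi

miperfe ~ mifirfi — Ordile p corresponds to Donekic f between vowels (before a front vowel).
miperfe ~ mifirfi, fuambe ~ foambi — Ordile e corresponds to Donekic i word-finally.
Applying these to Ordile 'yipe':
  yipe → yife   (p→f between vowels (before a front vowel))
  yife → yifi   (e→i word-finally)
So the Donekic cognate is 'yifi'.

yifi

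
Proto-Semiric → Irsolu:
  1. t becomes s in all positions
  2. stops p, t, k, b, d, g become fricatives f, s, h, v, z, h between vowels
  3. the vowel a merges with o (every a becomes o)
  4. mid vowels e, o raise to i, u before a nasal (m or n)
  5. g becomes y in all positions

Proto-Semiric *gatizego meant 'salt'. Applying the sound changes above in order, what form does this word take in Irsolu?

Irsolu: *gatizego > gasizego > gasizeho > gosizeho > yosizeho  (by unconditioned shift, intervocalic lenition, vowel merger, unconditioned shift)

yosizeho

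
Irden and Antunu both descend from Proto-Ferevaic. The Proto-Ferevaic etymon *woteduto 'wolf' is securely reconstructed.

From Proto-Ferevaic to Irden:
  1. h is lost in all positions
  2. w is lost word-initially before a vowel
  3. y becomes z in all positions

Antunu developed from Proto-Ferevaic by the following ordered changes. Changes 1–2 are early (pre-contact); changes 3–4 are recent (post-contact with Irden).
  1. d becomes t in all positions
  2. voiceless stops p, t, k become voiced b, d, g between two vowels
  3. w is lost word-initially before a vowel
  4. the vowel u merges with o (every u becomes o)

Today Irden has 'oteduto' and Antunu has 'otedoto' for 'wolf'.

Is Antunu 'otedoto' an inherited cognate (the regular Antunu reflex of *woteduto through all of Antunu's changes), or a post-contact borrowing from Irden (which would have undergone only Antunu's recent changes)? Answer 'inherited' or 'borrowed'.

borrowed

If inherited, *woteduto would pass through all of Antunu's changes:
Antunu: *woteduto
  woteduto → wotetuto   [unconditioned shift]
  wotetuto → wodedudo   [intervocalic voicing]
  wodedudo → odedudo   [glide loss]
  odedudo → odedodo   [vowel merger]
  giving Antunu odedodo.
If borrowed from Irden 'oteduto' after the early changes, it would undergo only the recent ones:
  rule 3 (glide loss): no change (oteduto)
  rule 4 (vowel merger): oteduto → otedoto
  ⇒ as a loan: otedoto
Antunu 'otedoto' matches the loan outcome 'otedoto', not the inherited 'odedodo' — it skipped the early Antunu changes, so it was borrowed from Irden.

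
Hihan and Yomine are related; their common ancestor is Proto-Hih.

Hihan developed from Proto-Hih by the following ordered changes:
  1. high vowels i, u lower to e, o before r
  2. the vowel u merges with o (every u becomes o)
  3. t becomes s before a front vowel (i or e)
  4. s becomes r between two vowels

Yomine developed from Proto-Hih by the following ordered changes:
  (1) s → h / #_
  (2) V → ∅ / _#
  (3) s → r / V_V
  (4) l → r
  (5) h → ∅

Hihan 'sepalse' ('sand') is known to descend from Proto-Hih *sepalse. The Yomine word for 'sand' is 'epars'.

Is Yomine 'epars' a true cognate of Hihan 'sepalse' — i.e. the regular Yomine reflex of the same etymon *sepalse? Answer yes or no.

Derive the expected Yomine reflex of *sepalse:
Yomine: start from *sepalse.
  rule 1 (debuccalisation): sepalse → hepalse
  rule 2 (apocope): hepalse → hepals
  rule 3: no change — hepals
  rule 4 (unconditioned shift): hepals → hepars
  rule 5 (h-loss): hepars → epars
  ⇒ Yomine epars
Yomine 'epars' matches the regular reflex exactly, so the pair is cognate.

yes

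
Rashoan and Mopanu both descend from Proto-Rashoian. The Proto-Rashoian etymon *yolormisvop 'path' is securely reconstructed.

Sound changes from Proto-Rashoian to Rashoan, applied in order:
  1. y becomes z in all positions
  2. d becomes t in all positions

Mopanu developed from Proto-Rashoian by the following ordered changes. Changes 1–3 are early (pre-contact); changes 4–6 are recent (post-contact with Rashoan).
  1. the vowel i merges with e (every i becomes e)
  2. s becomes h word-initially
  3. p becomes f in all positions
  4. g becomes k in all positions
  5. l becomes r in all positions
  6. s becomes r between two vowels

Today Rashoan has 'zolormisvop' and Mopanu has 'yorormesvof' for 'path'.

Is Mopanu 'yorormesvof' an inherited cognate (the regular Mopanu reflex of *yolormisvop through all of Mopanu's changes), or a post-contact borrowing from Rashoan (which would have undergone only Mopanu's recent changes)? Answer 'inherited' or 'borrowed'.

If inherited, *yolormisvop would pass through all of Mopanu's changes:
Mopanu: *yolormisvop
  yolormisvop → yolormesvop   [vowel merger]
  yolormesvop (rule 2 does not apply)
  yolormesvop → yolormesvof   [unconditioned shift]
  yolormesvof (rule 4 does not apply)
  yolormesvof → yorormesvof   [unconditioned shift]
  yorormesvof (rule 6 does not apply)
  giving Mopanu yorormesvof.
If borrowed from Rashoan 'zolormisvop' after the early changes, it would undergo only the recent ones:
  rule 4 (unconditioned shift): no change (zolormisvop)
  rule 5 (unconditioned shift): zolormisvop → zorormisvop
  rule 6 (rhotacism): no change (zorormisvop)
  ⇒ as a loan: zorormisvop
Mopanu 'yorormesvof' matches the inherited outcome exactly, so it is an inherited cognate, not a loan.

inherited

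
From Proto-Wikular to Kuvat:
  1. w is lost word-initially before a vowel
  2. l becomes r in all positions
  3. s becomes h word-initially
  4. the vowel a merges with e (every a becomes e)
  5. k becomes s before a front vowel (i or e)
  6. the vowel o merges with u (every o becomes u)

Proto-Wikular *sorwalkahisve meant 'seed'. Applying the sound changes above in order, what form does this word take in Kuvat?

Kuvat: *sorwalkahisve
  sorwalkahisve (rule 1 does not apply)
  sorwalkahisve → sorwarkahisve   [unconditioned shift]
  sorwarkahisve → horwarkahisve   [debuccalisation]
  horwarkahisve → horwerkehisve   [vowel merger]
  horwerkehisve → horwersehisve   [palatalisation]
  horwersehisve → hurwersehisve   [vowel merger]
  giving Kuvat hurwersehisve.

hurwersehisve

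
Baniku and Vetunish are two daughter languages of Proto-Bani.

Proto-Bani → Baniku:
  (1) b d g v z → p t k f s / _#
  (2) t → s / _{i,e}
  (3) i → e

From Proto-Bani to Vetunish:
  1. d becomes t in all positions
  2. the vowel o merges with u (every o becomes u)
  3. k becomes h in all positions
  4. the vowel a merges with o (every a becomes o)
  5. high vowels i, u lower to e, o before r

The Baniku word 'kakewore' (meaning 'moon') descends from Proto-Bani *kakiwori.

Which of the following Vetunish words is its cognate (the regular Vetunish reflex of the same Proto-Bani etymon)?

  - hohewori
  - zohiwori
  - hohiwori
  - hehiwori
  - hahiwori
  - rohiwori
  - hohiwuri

Vetunish: *kakiwori
  kakiwori (rule 1 does not apply)
  kakiwori → kakiwuri   [vowel merger]
  kakiwuri → hahiwuri   [unconditioned shift]
  hahiwuri → hohiwuri   [vowel merger]
  hohiwuri → hohiwori   [pre-rhotic lowering]
  giving Vetunish hohiwori.
Among the options, 'hohiwori' alone shows every Vetunish change applied in order.

hohiwori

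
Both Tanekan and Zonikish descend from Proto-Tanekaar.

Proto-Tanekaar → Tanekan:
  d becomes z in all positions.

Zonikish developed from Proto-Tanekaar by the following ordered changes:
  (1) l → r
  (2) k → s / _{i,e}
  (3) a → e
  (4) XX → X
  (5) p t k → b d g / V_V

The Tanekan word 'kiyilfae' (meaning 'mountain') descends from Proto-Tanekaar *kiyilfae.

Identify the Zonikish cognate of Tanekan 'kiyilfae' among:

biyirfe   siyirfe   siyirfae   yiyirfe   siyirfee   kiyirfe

Zonikish: *kiyilfae
  kiyilfae → kiyirfae   [unconditioned shift]
  kiyirfae → siyirfae   [palatalisation]
  siyirfae → siyirfee   [vowel merger]
  siyirfee → siyirfe   [degemination]
  siyirfe (rule 5 does not apply)
  giving Zonikish siyirfe.

siyirfe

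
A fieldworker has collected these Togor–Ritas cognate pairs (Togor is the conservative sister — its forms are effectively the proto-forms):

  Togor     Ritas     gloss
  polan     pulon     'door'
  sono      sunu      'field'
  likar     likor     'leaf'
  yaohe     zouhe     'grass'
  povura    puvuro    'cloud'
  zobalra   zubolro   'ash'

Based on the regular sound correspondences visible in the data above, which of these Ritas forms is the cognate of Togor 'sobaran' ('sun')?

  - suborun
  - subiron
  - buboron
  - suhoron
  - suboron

suboron

zobalra ~ zubolro — Togor o corresponds to Ritas u after a consonant, before a labial obstruent.
likar ~ likor — Togor a corresponds to Ritas o after a consonant, before r.
polan ~ pulon — Togor a corresponds to Ritas o after a consonant, before a nasal.
Applying these to Togor 'sobaran':
  sobaran → subaran   (o→u after a consonant, before a labial obstruent)
  subaran → suboran   (a→o after a consonant, before r)
  suboran → suboron   (a→o after a consonant, before a nasal)
So the Ritas cognate is 'suboron'.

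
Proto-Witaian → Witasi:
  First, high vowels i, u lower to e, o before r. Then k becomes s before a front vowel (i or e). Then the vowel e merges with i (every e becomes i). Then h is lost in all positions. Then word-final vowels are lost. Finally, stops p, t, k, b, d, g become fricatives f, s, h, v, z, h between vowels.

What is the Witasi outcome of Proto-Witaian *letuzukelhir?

lisuzusilir

Witasi: *letuzukelhir > letuzukelher > letuzuselher > lituzusilhir > lituzusilir > lisuzusilir  (by pre-rhotic lowering, palatalisation, vowel merger, h-loss, intervocalic lenition)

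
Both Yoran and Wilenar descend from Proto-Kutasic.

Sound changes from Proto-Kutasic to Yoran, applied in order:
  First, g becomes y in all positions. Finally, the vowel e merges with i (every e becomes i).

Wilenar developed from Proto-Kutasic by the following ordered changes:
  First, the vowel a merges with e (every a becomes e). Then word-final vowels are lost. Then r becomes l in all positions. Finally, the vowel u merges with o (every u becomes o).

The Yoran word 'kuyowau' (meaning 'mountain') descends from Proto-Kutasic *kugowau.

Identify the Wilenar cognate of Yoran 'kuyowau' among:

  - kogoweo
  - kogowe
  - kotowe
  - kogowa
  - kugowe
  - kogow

Wilenar: *kugowau
  kugowau → kugoweu   [vowel merger]
  kugoweu → kugowe   [apocope]
  kugowe (rule 3 does not apply)
  kugowe → kogowe   [vowel merger]
  giving Wilenar kogowe.
Among the options, 'kogowe' alone shows every Wilenar change applied in order.

kogowe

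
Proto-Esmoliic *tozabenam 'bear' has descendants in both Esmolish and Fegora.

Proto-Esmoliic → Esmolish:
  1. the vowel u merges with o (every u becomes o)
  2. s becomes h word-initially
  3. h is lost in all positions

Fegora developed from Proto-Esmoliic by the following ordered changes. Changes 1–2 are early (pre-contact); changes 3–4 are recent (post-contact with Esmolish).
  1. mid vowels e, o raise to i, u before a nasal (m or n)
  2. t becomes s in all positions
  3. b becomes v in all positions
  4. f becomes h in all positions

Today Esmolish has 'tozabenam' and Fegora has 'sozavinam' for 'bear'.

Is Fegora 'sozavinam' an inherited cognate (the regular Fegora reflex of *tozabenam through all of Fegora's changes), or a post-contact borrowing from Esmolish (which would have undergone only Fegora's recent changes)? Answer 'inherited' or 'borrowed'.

inherited

If inherited, *tozabenam would pass through all of Fegora's changes:
Fegora: *tozabenam > tozabinam > sozabinam > sozavinam  (by pre-nasal raising, unconditioned shift, unconditioned shift)
If borrowed from Esmolish 'tozabenam' after the early changes, it would undergo only the recent ones:
  rule 3 (unconditioned shift): tozabenam → tozavenam
  rule 4 (unconditioned shift): no change (tozavenam)
  ⇒ as a loan: tozavenam
Fegora 'sozavinam' matches the inherited outcome exactly, so it is an inherited cognate, not a loan.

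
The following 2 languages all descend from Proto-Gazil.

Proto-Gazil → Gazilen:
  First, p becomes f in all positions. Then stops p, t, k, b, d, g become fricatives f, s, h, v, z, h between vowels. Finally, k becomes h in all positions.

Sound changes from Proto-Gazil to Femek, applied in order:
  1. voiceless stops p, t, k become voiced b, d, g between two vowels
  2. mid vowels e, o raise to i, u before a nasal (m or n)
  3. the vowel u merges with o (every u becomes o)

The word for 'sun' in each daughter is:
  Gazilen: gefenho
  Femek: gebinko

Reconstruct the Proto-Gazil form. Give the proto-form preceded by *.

*gepenko

Position 4: Gazilen has e, Femek has i. Gazilen preserves e here (none of its changes turn any other segment into e), so the proto-segment is *e.
Position 3: Gazilen has f, Femek has b. Taking the neighbouring segments as reconstructed: Gazilen f could go back to *p or *f; Femek b could go back to *p or *b — the one source consistent with every daughter is *p.
Position 6: Gazilen has h, Femek has k. Femek preserves k here (none of its changes turn any other segment into k), so the proto-segment is *k.
Verify the candidate proto-form against each daughter:
Gazilen: *gepenko > gefenko > gefenho  (by unconditioned shift, unconditioned shift)
Femek: *gepenko > gebenko > gebinko  (by intervocalic voicing, pre-nasal raising)
No other proto-form is consistent with every reflex, so the reconstruction is *gepenko.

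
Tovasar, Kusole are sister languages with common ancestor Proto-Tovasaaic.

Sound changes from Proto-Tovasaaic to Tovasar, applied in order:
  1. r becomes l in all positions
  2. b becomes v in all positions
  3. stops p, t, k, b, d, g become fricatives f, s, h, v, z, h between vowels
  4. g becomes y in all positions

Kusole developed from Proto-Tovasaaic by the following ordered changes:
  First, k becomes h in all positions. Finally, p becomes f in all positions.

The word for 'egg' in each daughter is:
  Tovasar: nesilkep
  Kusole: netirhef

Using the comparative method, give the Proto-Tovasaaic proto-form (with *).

*netirkep

Position 8: Tovasar has p, Kusole has f. Tovasar preserves p here (none of its changes turn any other segment into p), so the proto-segment is *p.
Position 5: Tovasar has l, Kusole has r. Kusole preserves r here (none of its changes turn any other segment into r), so the proto-segment is *r.
Continuing position by position gives *netirkep; check it forward:
Tovasar: *netirkep > netilkep > nesilkep  (by unconditioned shift, intervocalic lenition)
Kusole: start from *netirkep.
  rule 1 (unconditioned shift): netirkep → netirhep
  rule 2 (unconditioned shift): netirhep → netirhef
  ⇒ Kusole netirhef
*netirkep is the unique common source.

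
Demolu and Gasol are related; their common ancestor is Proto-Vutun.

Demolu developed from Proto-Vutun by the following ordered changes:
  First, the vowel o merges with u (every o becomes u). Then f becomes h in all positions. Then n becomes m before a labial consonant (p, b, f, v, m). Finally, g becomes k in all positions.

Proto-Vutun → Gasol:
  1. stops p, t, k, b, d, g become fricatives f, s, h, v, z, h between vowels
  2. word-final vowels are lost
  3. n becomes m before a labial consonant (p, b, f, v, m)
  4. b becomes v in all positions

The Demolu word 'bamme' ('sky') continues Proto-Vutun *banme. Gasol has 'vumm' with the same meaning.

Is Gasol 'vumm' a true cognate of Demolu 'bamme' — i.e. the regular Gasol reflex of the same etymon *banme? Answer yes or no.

no

Derive the expected Gasol reflex of *banme:
Gasol: *banme > banm > bamm > vamm  (by apocope, nasal place assimilation, unconditioned shift)
The regular Gasol reflex would be 'vamm', but the attested form is 'vumm'. The correspondence is irregular, so they are not cognates (the Gasol form has a different source).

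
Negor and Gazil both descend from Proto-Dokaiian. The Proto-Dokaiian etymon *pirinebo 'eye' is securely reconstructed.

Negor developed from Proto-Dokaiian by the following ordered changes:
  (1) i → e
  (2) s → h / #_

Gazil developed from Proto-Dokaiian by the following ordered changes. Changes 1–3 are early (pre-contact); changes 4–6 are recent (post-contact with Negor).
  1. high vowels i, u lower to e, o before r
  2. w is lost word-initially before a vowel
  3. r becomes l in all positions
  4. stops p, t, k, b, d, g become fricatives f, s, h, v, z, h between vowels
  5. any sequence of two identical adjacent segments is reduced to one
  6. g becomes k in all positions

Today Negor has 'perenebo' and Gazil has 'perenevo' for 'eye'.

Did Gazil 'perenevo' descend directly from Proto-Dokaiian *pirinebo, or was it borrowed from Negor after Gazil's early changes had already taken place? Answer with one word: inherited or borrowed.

borrowed

If inherited, *pirinebo would pass through all of Gazil's changes:
Gazil: start from *pirinebo.
  rule 1 (pre-rhotic lowering): pirinebo → perinebo
  rule 2: no change — perinebo
  rule 3 (unconditioned shift): perinebo → pelinebo
  rule 4 (intervocalic lenition): pelinebo → pelinevo
  rule 5: no change — pelinevo
  rule 6: no change — pelinevo
  ⇒ Gazil pelinevo
If borrowed from Negor 'perenebo' after the early changes, it would undergo only the recent ones:
  rule 4 (intervocalic lenition): perenebo → perenevo
  rule 5 (degemination): no change (perenevo)
  rule 6 (unconditioned shift): no change (perenevo)
  ⇒ as a loan: perenevo
Gazil 'perenevo' matches the loan outcome 'perenevo', not the inherited 'pelinevo' — it skipped the early Gazil changes, so it was borrowed from Negor.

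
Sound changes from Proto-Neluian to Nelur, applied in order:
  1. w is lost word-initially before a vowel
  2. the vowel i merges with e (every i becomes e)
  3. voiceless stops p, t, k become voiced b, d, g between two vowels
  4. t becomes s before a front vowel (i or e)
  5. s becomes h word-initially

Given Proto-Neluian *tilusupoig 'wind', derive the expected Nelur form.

Nelur: *tilusupoig > telusupoeg > telusuboeg > selusuboeg > helusuboeg  (by vowel merger, intervocalic voicing, palatalisation, debuccalisation)

helusuboeg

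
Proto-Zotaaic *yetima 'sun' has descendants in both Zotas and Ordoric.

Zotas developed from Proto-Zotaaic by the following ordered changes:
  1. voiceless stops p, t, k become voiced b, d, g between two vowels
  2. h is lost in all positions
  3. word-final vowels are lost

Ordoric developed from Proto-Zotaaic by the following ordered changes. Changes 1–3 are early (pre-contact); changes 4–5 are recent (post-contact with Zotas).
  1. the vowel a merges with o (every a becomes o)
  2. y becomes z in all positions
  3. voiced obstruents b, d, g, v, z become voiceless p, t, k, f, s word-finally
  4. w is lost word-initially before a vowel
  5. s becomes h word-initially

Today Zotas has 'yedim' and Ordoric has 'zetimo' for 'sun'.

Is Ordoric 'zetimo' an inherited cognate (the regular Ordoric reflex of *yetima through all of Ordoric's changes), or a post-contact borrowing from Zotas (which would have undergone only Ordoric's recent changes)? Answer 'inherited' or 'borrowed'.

If inherited, *yetima would pass through all of Ordoric's changes:
Ordoric: *yetima > yetimo > zetimo  (by vowel merger, unconditioned shift)
If borrowed from Zotas 'yedim' after the early changes, it would undergo only the recent ones:
  rule 4 (glide loss): no change (yedim)
  rule 5 (debuccalisation): no change (yedim)
  ⇒ as a loan: yedim
Ordoric 'zetimo' matches the inherited outcome exactly, so it is an inherited cognate, not a loan.

inherited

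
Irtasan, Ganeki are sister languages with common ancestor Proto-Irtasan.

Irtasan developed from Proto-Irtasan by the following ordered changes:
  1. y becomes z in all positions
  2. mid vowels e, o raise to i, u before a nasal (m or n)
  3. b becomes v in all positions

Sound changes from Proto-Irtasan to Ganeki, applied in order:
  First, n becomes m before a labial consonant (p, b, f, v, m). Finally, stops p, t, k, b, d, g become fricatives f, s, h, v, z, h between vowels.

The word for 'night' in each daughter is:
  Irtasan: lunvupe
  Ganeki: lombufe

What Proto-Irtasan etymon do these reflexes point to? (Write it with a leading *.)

*lonbupe

Position 3: Irtasan has n, Ganeki has m. Irtasan preserves n here (none of its changes turn any other segment into n), so the proto-segment is *n.
Position 4: Irtasan has v, Ganeki has b. Ganeki preserves b here (none of its changes turn any other segment into b), so the proto-segment is *b.
Position 2: Irtasan has u, Ganeki has o. Ganeki preserves o here (none of its changes turn any other segment into o), so the proto-segment is *o.
Verify the candidate proto-form against each daughter:
Irtasan: *lonbupe > lunbupe > lunvupe  (by pre-nasal raising, unconditioned shift)
Ganeki: *lonbupe > lombupe > lombufe  (by nasal place assimilation, intervocalic lenition)
*lonbupe is the unique common source.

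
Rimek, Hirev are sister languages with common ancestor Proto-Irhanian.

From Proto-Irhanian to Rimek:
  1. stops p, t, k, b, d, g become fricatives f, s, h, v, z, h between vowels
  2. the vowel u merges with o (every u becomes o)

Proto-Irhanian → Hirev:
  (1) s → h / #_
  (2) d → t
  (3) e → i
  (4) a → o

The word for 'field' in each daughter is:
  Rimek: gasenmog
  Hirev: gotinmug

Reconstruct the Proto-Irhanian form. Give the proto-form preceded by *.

*gatenmug

Position 2: Rimek has a, Hirev has o. Rimek preserves a here (none of its changes turn any other segment into a), so the proto-segment is *a.
Position 4: Rimek has e, Hirev has i. Rimek preserves e here (none of its changes turn any other segment into e), so the proto-segment is *e.
Verify the candidate proto-form against each daughter:
Rimek: *gatenmug > gasenmug > gasenmog  (by intervocalic lenition, vowel merger)
Hirev: *gatenmug > gatinmug > gotinmug  (by vowel merger, vowel merger)
Only *gatenmug yields all of Rimek gasenmog, Hirev gotinmug.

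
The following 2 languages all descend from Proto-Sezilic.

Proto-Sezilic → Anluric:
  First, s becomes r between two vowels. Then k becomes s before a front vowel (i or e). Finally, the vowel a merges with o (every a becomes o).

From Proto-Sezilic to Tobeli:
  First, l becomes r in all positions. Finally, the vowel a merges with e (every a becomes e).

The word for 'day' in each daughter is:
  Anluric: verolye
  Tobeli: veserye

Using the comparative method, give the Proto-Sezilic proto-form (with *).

*vesalye

Position 4: Anluric has o, Tobeli has e. Taking the neighbouring segments as reconstructed: Anluric o could go back to *a or *o; Tobeli e could go back to *a or *e — the one source consistent with every daughter is *a.
Position 5: Anluric has l, Tobeli has r. Anluric preserves l here (none of its changes turn any other segment into l), so the proto-segment is *l.
This points to *vesalye. Verify forward in each daughter:
Anluric: *vesalye
  vesalye → veralye   [rhotacism]
  veralye (rule 2 does not apply)
  veralye → verolye   [vowel merger]
  giving Anluric verolye.
Tobeli: start from *vesalye.
  rule 1 (unconditioned shift): vesalye → vesarye
  rule 2 (vowel merger): vesarye → veserye
  ⇒ Tobeli veserye
Only *vesalye yields all of Anluric verolye, Tobeli veserye.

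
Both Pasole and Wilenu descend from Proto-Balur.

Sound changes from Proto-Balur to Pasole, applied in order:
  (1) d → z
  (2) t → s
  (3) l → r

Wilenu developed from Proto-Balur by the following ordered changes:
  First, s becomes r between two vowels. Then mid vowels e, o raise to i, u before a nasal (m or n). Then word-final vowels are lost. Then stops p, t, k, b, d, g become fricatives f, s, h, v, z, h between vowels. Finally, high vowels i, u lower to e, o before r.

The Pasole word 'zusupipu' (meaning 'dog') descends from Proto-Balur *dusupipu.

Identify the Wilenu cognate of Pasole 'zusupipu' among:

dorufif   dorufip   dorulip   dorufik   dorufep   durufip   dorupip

Wilenu: *dusupipu
  dusupipu → durupipu   [rhotacism]
  durupipu (rule 2 does not apply)
  durupipu → durupip   [apocope]
  durupip → durufip   [intervocalic lenition]
  durufip → dorufip   [pre-rhotic lowering]
  giving Wilenu dorufip.

dorufip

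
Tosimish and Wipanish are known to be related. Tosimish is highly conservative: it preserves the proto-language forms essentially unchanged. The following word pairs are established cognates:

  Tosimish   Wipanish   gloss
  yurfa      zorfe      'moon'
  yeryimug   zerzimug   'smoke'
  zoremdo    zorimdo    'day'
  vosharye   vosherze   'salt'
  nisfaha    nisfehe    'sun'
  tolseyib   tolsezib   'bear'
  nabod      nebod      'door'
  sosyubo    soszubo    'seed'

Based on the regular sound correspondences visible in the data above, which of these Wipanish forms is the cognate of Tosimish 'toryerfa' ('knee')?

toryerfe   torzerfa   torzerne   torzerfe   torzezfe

torzerfe

vosharye ~ vosherze — Tosimish y corresponds to Wipanish z after a consonant, before a front vowel.
yurfa ~ zorfe, nisfaha ~ nisfehe — Tosimish a corresponds to Wipanish e word-finally.
Applying these to Tosimish 'toryerfa':
  toryerfa → torzerfa   (y→z after a consonant, before a front vowel)
  torzerfa → torzerfe   (a→e word-finally)
So the Wipanish cognate is 'torzerfe'.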